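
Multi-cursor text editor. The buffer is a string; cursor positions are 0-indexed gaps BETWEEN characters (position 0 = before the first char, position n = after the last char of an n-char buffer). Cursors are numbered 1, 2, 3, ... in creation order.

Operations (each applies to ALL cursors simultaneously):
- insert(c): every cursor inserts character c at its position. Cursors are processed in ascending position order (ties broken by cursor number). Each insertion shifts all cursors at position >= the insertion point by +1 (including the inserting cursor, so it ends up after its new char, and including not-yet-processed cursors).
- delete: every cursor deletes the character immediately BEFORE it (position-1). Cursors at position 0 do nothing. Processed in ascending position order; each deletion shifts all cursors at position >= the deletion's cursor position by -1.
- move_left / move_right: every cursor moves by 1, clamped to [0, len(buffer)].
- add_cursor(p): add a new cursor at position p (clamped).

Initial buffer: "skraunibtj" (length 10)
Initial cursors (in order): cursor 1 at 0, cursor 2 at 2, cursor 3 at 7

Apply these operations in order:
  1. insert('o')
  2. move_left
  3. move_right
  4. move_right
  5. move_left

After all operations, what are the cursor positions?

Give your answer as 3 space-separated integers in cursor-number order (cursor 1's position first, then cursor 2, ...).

After op 1 (insert('o')): buffer="oskorauniobtj" (len 13), cursors c1@1 c2@4 c3@10, authorship 1..2.....3...
After op 2 (move_left): buffer="oskorauniobtj" (len 13), cursors c1@0 c2@3 c3@9, authorship 1..2.....3...
After op 3 (move_right): buffer="oskorauniobtj" (len 13), cursors c1@1 c2@4 c3@10, authorship 1..2.....3...
After op 4 (move_right): buffer="oskorauniobtj" (len 13), cursors c1@2 c2@5 c3@11, authorship 1..2.....3...
After op 5 (move_left): buffer="oskorauniobtj" (len 13), cursors c1@1 c2@4 c3@10, authorship 1..2.....3...

Answer: 1 4 10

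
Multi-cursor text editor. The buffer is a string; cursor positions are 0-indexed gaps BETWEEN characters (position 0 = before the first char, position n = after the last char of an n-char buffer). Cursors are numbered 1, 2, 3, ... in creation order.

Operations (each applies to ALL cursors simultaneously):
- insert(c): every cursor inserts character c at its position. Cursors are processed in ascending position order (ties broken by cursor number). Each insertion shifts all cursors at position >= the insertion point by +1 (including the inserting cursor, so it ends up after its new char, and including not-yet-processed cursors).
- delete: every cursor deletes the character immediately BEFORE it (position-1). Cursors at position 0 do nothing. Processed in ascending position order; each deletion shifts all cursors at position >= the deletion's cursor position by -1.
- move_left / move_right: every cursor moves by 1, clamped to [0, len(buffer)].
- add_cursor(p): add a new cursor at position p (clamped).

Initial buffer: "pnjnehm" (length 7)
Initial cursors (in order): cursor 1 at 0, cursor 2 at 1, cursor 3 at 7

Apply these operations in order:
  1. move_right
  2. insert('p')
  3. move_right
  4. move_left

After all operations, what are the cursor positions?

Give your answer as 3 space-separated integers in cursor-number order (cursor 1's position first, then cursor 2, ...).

After op 1 (move_right): buffer="pnjnehm" (len 7), cursors c1@1 c2@2 c3@7, authorship .......
After op 2 (insert('p')): buffer="ppnpjnehmp" (len 10), cursors c1@2 c2@4 c3@10, authorship .1.2.....3
After op 3 (move_right): buffer="ppnpjnehmp" (len 10), cursors c1@3 c2@5 c3@10, authorship .1.2.....3
After op 4 (move_left): buffer="ppnpjnehmp" (len 10), cursors c1@2 c2@4 c3@9, authorship .1.2.....3

Answer: 2 4 9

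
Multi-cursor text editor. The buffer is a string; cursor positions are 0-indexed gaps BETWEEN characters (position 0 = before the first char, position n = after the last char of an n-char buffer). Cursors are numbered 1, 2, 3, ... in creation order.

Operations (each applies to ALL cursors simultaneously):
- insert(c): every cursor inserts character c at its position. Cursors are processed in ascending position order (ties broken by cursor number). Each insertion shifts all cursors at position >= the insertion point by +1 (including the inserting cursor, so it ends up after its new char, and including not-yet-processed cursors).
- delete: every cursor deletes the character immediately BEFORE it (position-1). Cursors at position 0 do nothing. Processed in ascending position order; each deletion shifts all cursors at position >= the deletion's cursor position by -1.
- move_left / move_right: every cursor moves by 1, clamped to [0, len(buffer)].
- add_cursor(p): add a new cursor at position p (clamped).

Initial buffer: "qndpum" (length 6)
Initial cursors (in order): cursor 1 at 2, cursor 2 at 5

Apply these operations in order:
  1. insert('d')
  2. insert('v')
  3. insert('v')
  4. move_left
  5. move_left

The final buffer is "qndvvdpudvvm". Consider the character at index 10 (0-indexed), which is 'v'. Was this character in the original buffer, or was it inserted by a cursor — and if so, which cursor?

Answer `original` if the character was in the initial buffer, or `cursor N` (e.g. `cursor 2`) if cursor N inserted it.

After op 1 (insert('d')): buffer="qnddpudm" (len 8), cursors c1@3 c2@7, authorship ..1...2.
After op 2 (insert('v')): buffer="qndvdpudvm" (len 10), cursors c1@4 c2@9, authorship ..11...22.
After op 3 (insert('v')): buffer="qndvvdpudvvm" (len 12), cursors c1@5 c2@11, authorship ..111...222.
After op 4 (move_left): buffer="qndvvdpudvvm" (len 12), cursors c1@4 c2@10, authorship ..111...222.
After op 5 (move_left): buffer="qndvvdpudvvm" (len 12), cursors c1@3 c2@9, authorship ..111...222.
Authorship (.=original, N=cursor N): . . 1 1 1 . . . 2 2 2 .
Index 10: author = 2

Answer: cursor 2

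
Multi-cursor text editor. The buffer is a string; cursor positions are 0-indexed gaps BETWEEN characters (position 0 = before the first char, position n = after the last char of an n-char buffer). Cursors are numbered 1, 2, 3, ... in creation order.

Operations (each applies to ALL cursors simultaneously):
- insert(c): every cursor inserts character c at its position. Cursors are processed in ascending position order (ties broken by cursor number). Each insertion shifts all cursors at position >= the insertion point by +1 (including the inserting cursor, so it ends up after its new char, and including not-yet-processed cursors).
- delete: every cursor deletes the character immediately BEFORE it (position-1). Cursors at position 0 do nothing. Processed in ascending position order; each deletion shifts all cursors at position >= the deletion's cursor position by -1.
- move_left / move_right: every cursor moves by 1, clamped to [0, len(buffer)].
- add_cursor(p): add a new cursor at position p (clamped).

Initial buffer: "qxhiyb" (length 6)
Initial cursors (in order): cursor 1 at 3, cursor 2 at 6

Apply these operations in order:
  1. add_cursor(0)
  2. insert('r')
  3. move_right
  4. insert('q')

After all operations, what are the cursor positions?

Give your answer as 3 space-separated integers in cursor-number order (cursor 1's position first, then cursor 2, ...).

Answer: 8 12 3

Derivation:
After op 1 (add_cursor(0)): buffer="qxhiyb" (len 6), cursors c3@0 c1@3 c2@6, authorship ......
After op 2 (insert('r')): buffer="rqxhriybr" (len 9), cursors c3@1 c1@5 c2@9, authorship 3...1...2
After op 3 (move_right): buffer="rqxhriybr" (len 9), cursors c3@2 c1@6 c2@9, authorship 3...1...2
After op 4 (insert('q')): buffer="rqqxhriqybrq" (len 12), cursors c3@3 c1@8 c2@12, authorship 3.3..1.1..22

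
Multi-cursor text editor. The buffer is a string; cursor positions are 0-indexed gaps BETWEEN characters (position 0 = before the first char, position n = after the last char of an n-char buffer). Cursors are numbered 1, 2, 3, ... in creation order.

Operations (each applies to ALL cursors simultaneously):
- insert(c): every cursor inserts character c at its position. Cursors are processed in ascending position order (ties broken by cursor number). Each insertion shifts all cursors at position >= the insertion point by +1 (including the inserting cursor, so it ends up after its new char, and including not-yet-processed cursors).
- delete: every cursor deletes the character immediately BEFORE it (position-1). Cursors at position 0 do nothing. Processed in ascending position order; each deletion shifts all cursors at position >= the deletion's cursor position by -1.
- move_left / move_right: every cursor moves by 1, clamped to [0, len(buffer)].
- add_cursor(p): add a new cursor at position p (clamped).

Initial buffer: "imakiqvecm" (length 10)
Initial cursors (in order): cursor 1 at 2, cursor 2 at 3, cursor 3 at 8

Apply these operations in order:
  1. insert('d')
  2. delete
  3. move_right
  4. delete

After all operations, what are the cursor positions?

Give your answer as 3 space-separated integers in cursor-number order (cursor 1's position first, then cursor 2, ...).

After op 1 (insert('d')): buffer="imdadkiqvedcm" (len 13), cursors c1@3 c2@5 c3@11, authorship ..1.2.....3..
After op 2 (delete): buffer="imakiqvecm" (len 10), cursors c1@2 c2@3 c3@8, authorship ..........
After op 3 (move_right): buffer="imakiqvecm" (len 10), cursors c1@3 c2@4 c3@9, authorship ..........
After op 4 (delete): buffer="imiqvem" (len 7), cursors c1@2 c2@2 c3@6, authorship .......

Answer: 2 2 6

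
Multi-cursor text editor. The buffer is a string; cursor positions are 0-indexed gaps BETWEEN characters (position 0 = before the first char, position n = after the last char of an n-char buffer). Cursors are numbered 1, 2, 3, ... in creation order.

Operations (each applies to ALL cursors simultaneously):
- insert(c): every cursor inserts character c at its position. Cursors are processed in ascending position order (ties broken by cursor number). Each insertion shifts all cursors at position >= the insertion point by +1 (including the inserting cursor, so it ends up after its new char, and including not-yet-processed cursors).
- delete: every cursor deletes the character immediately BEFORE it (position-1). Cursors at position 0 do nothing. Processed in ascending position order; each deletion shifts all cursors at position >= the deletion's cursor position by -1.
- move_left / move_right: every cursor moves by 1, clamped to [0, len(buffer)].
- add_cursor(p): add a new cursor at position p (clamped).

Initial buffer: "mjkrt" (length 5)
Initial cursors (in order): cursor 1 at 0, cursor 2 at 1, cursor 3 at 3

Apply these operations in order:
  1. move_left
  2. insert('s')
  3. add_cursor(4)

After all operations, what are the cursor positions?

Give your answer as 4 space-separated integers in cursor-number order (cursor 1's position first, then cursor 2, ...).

After op 1 (move_left): buffer="mjkrt" (len 5), cursors c1@0 c2@0 c3@2, authorship .....
After op 2 (insert('s')): buffer="ssmjskrt" (len 8), cursors c1@2 c2@2 c3@5, authorship 12..3...
After op 3 (add_cursor(4)): buffer="ssmjskrt" (len 8), cursors c1@2 c2@2 c4@4 c3@5, authorship 12..3...

Answer: 2 2 5 4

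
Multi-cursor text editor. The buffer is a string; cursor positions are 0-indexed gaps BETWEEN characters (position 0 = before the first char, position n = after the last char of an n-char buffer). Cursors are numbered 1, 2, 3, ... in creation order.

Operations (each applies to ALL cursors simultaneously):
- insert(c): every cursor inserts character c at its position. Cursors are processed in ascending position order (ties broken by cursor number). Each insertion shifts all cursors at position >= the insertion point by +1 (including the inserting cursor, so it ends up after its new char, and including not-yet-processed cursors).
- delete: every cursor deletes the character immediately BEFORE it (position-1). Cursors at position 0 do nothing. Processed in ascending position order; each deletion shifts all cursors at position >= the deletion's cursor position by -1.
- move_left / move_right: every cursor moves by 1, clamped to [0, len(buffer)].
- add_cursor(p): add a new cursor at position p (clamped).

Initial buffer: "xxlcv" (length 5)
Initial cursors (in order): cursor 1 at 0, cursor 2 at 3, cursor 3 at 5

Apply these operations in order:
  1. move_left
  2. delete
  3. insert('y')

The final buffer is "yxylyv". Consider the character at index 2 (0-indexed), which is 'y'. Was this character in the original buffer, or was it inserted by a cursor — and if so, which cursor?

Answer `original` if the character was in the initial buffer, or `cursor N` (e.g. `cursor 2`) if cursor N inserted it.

Answer: cursor 2

Derivation:
After op 1 (move_left): buffer="xxlcv" (len 5), cursors c1@0 c2@2 c3@4, authorship .....
After op 2 (delete): buffer="xlv" (len 3), cursors c1@0 c2@1 c3@2, authorship ...
After op 3 (insert('y')): buffer="yxylyv" (len 6), cursors c1@1 c2@3 c3@5, authorship 1.2.3.
Authorship (.=original, N=cursor N): 1 . 2 . 3 .
Index 2: author = 2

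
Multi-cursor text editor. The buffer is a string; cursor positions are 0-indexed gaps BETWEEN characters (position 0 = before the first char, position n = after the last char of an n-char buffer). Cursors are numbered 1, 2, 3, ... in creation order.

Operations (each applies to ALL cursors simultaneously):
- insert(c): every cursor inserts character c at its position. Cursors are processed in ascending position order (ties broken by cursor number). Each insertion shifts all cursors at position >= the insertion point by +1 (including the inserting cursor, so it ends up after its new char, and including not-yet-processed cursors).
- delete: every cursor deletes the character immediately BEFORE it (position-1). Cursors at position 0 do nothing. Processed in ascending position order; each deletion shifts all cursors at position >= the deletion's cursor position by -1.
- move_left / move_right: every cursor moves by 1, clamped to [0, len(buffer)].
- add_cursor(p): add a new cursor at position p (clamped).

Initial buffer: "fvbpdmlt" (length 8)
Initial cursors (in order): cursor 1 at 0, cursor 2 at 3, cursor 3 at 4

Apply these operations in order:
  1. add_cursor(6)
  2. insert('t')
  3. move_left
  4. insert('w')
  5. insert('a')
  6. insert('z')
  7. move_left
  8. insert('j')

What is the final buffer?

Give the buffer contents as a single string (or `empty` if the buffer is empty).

Answer: wajztfvbwajztpwajztdmwajztlt

Derivation:
After op 1 (add_cursor(6)): buffer="fvbpdmlt" (len 8), cursors c1@0 c2@3 c3@4 c4@6, authorship ........
After op 2 (insert('t')): buffer="tfvbtptdmtlt" (len 12), cursors c1@1 c2@5 c3@7 c4@10, authorship 1...2.3..4..
After op 3 (move_left): buffer="tfvbtptdmtlt" (len 12), cursors c1@0 c2@4 c3@6 c4@9, authorship 1...2.3..4..
After op 4 (insert('w')): buffer="wtfvbwtpwtdmwtlt" (len 16), cursors c1@1 c2@6 c3@9 c4@13, authorship 11...22.33..44..
After op 5 (insert('a')): buffer="watfvbwatpwatdmwatlt" (len 20), cursors c1@2 c2@8 c3@12 c4@17, authorship 111...222.333..444..
After op 6 (insert('z')): buffer="waztfvbwaztpwaztdmwaztlt" (len 24), cursors c1@3 c2@10 c3@15 c4@21, authorship 1111...2222.3333..4444..
After op 7 (move_left): buffer="waztfvbwaztpwaztdmwaztlt" (len 24), cursors c1@2 c2@9 c3@14 c4@20, authorship 1111...2222.3333..4444..
After op 8 (insert('j')): buffer="wajztfvbwajztpwajztdmwajztlt" (len 28), cursors c1@3 c2@11 c3@17 c4@24, authorship 11111...22222.33333..44444..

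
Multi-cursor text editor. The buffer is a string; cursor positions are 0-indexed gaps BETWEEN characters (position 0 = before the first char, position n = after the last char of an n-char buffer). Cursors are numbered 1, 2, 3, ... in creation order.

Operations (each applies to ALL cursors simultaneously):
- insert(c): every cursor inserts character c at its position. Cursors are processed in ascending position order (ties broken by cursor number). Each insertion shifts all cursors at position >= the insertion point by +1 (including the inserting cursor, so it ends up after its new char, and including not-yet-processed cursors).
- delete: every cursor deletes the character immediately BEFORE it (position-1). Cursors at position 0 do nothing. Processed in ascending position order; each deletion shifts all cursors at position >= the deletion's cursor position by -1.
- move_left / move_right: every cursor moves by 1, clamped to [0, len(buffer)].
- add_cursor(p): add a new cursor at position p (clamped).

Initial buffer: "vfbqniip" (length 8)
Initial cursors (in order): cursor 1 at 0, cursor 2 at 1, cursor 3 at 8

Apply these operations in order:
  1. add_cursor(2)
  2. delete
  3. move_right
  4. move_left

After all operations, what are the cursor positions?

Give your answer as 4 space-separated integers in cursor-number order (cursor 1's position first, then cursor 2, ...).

Answer: 0 0 4 0

Derivation:
After op 1 (add_cursor(2)): buffer="vfbqniip" (len 8), cursors c1@0 c2@1 c4@2 c3@8, authorship ........
After op 2 (delete): buffer="bqnii" (len 5), cursors c1@0 c2@0 c4@0 c3@5, authorship .....
After op 3 (move_right): buffer="bqnii" (len 5), cursors c1@1 c2@1 c4@1 c3@5, authorship .....
After op 4 (move_left): buffer="bqnii" (len 5), cursors c1@0 c2@0 c4@0 c3@4, authorship .....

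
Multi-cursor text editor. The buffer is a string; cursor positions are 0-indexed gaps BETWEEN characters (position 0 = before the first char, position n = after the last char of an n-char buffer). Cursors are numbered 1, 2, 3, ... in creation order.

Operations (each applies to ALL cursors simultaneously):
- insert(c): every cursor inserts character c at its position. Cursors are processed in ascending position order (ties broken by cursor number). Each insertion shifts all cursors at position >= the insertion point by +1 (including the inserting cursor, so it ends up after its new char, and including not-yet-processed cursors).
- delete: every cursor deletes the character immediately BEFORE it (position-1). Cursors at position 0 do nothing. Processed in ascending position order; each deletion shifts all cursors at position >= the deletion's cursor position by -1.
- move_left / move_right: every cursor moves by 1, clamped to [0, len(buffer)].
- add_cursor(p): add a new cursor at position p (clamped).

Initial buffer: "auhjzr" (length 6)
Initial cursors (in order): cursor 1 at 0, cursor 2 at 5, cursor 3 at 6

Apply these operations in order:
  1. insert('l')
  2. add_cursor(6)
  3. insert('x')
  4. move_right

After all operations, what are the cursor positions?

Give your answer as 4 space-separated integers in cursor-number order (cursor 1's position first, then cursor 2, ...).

After op 1 (insert('l')): buffer="lauhjzlrl" (len 9), cursors c1@1 c2@7 c3@9, authorship 1.....2.3
After op 2 (add_cursor(6)): buffer="lauhjzlrl" (len 9), cursors c1@1 c4@6 c2@7 c3@9, authorship 1.....2.3
After op 3 (insert('x')): buffer="lxauhjzxlxrlx" (len 13), cursors c1@2 c4@8 c2@10 c3@13, authorship 11.....422.33
After op 4 (move_right): buffer="lxauhjzxlxrlx" (len 13), cursors c1@3 c4@9 c2@11 c3@13, authorship 11.....422.33

Answer: 3 11 13 9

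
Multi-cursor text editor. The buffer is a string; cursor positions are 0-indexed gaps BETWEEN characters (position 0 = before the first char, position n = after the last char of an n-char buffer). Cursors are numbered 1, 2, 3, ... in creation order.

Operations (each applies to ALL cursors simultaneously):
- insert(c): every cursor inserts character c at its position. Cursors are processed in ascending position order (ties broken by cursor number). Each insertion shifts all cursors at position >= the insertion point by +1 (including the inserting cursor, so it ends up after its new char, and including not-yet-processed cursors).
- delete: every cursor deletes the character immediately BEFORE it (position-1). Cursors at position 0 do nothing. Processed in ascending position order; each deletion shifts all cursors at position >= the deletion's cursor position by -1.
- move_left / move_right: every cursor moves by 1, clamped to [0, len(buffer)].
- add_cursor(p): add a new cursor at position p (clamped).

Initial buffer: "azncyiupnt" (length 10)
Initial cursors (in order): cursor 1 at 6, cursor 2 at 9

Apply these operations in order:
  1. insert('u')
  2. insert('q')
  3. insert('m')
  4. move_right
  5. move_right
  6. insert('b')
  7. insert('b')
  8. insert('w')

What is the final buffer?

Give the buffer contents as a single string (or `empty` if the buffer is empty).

Answer: azncyiuqmupbbwnuqmtbbw

Derivation:
After op 1 (insert('u')): buffer="azncyiuupnut" (len 12), cursors c1@7 c2@11, authorship ......1...2.
After op 2 (insert('q')): buffer="azncyiuqupnuqt" (len 14), cursors c1@8 c2@13, authorship ......11...22.
After op 3 (insert('m')): buffer="azncyiuqmupnuqmt" (len 16), cursors c1@9 c2@15, authorship ......111...222.
After op 4 (move_right): buffer="azncyiuqmupnuqmt" (len 16), cursors c1@10 c2@16, authorship ......111...222.
After op 5 (move_right): buffer="azncyiuqmupnuqmt" (len 16), cursors c1@11 c2@16, authorship ......111...222.
After op 6 (insert('b')): buffer="azncyiuqmupbnuqmtb" (len 18), cursors c1@12 c2@18, authorship ......111..1.222.2
After op 7 (insert('b')): buffer="azncyiuqmupbbnuqmtbb" (len 20), cursors c1@13 c2@20, authorship ......111..11.222.22
After op 8 (insert('w')): buffer="azncyiuqmupbbwnuqmtbbw" (len 22), cursors c1@14 c2@22, authorship ......111..111.222.222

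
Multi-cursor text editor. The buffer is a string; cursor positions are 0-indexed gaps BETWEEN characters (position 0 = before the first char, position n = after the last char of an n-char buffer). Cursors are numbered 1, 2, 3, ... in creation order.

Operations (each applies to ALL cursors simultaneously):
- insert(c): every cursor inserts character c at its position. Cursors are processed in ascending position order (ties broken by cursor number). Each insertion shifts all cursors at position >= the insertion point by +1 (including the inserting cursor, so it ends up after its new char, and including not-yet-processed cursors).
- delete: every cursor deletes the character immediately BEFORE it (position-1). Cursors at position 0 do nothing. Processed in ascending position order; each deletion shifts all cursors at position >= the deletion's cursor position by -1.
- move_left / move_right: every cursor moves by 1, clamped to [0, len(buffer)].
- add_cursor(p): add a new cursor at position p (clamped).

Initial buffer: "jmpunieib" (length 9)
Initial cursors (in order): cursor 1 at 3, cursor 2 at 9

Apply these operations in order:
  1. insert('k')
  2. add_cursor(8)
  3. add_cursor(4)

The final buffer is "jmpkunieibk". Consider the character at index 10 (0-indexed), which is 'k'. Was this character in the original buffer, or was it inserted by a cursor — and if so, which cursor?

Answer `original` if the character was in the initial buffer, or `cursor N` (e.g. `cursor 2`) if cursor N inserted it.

After op 1 (insert('k')): buffer="jmpkunieibk" (len 11), cursors c1@4 c2@11, authorship ...1......2
After op 2 (add_cursor(8)): buffer="jmpkunieibk" (len 11), cursors c1@4 c3@8 c2@11, authorship ...1......2
After op 3 (add_cursor(4)): buffer="jmpkunieibk" (len 11), cursors c1@4 c4@4 c3@8 c2@11, authorship ...1......2
Authorship (.=original, N=cursor N): . . . 1 . . . . . . 2
Index 10: author = 2

Answer: cursor 2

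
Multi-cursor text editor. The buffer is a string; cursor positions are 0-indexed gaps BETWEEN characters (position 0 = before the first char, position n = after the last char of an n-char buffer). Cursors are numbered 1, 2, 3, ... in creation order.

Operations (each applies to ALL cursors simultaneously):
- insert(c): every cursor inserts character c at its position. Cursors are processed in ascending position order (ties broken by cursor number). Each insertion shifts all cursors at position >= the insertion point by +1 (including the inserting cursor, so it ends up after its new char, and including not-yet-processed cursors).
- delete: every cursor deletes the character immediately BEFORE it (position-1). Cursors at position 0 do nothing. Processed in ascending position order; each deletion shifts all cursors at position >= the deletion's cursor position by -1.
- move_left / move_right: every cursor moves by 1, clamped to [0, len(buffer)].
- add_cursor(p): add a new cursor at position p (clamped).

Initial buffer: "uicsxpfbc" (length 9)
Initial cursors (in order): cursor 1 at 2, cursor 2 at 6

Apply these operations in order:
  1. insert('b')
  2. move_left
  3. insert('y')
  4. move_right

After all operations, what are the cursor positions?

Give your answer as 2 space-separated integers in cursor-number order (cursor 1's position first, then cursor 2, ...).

After op 1 (insert('b')): buffer="uibcsxpbfbc" (len 11), cursors c1@3 c2@8, authorship ..1....2...
After op 2 (move_left): buffer="uibcsxpbfbc" (len 11), cursors c1@2 c2@7, authorship ..1....2...
After op 3 (insert('y')): buffer="uiybcsxpybfbc" (len 13), cursors c1@3 c2@9, authorship ..11....22...
After op 4 (move_right): buffer="uiybcsxpybfbc" (len 13), cursors c1@4 c2@10, authorship ..11....22...

Answer: 4 10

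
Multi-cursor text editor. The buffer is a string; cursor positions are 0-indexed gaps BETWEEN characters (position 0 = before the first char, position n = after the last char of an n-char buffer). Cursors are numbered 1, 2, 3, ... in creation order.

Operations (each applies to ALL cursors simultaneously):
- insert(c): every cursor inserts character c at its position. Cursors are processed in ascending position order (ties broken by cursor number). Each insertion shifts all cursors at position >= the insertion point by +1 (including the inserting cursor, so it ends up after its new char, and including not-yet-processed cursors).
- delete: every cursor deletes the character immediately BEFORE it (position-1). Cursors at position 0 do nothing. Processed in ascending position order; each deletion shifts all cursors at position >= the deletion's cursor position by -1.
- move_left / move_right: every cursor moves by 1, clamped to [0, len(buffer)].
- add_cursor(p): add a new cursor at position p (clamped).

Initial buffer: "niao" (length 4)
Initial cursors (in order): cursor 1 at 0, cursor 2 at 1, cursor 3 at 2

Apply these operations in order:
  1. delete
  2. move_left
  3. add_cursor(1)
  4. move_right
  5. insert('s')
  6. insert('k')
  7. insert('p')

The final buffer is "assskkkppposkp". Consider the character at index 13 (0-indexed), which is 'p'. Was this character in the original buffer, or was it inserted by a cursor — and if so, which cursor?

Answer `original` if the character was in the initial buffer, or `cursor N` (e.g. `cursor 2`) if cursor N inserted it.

Answer: cursor 4

Derivation:
After op 1 (delete): buffer="ao" (len 2), cursors c1@0 c2@0 c3@0, authorship ..
After op 2 (move_left): buffer="ao" (len 2), cursors c1@0 c2@0 c3@0, authorship ..
After op 3 (add_cursor(1)): buffer="ao" (len 2), cursors c1@0 c2@0 c3@0 c4@1, authorship ..
After op 4 (move_right): buffer="ao" (len 2), cursors c1@1 c2@1 c3@1 c4@2, authorship ..
After op 5 (insert('s')): buffer="asssos" (len 6), cursors c1@4 c2@4 c3@4 c4@6, authorship .123.4
After op 6 (insert('k')): buffer="assskkkosk" (len 10), cursors c1@7 c2@7 c3@7 c4@10, authorship .123123.44
After op 7 (insert('p')): buffer="assskkkppposkp" (len 14), cursors c1@10 c2@10 c3@10 c4@14, authorship .123123123.444
Authorship (.=original, N=cursor N): . 1 2 3 1 2 3 1 2 3 . 4 4 4
Index 13: author = 4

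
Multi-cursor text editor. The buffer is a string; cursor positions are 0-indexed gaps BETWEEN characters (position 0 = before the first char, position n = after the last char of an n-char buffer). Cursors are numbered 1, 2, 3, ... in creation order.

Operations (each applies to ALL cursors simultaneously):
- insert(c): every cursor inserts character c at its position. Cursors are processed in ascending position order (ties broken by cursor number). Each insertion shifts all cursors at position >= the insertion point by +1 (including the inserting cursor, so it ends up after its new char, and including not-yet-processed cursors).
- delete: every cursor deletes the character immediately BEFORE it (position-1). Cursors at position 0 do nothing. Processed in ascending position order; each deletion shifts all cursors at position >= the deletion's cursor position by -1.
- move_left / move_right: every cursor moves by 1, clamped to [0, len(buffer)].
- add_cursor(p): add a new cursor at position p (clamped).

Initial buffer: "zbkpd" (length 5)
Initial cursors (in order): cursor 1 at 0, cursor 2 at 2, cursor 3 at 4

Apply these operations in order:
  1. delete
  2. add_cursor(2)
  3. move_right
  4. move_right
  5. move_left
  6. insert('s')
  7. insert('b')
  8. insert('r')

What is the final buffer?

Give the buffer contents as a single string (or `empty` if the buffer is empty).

After op 1 (delete): buffer="zkd" (len 3), cursors c1@0 c2@1 c3@2, authorship ...
After op 2 (add_cursor(2)): buffer="zkd" (len 3), cursors c1@0 c2@1 c3@2 c4@2, authorship ...
After op 3 (move_right): buffer="zkd" (len 3), cursors c1@1 c2@2 c3@3 c4@3, authorship ...
After op 4 (move_right): buffer="zkd" (len 3), cursors c1@2 c2@3 c3@3 c4@3, authorship ...
After op 5 (move_left): buffer="zkd" (len 3), cursors c1@1 c2@2 c3@2 c4@2, authorship ...
After op 6 (insert('s')): buffer="zsksssd" (len 7), cursors c1@2 c2@6 c3@6 c4@6, authorship .1.234.
After op 7 (insert('b')): buffer="zsbksssbbbd" (len 11), cursors c1@3 c2@10 c3@10 c4@10, authorship .11.234234.
After op 8 (insert('r')): buffer="zsbrksssbbbrrrd" (len 15), cursors c1@4 c2@14 c3@14 c4@14, authorship .111.234234234.

Answer: zsbrksssbbbrrrd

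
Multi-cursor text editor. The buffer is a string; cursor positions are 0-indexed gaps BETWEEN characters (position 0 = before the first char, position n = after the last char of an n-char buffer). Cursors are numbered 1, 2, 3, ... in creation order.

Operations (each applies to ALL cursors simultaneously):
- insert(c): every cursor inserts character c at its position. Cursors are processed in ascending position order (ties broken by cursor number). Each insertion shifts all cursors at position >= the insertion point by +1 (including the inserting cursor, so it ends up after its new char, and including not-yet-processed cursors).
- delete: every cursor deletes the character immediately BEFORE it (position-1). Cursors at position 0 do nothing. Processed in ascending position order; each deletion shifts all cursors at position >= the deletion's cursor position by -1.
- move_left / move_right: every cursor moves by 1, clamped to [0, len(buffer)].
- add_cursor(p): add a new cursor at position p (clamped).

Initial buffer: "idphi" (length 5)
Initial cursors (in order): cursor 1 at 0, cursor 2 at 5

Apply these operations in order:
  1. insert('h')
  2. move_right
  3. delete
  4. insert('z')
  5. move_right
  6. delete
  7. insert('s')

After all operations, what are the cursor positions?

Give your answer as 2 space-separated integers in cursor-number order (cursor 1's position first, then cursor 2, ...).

Answer: 3 7

Derivation:
After op 1 (insert('h')): buffer="hidphih" (len 7), cursors c1@1 c2@7, authorship 1.....2
After op 2 (move_right): buffer="hidphih" (len 7), cursors c1@2 c2@7, authorship 1.....2
After op 3 (delete): buffer="hdphi" (len 5), cursors c1@1 c2@5, authorship 1....
After op 4 (insert('z')): buffer="hzdphiz" (len 7), cursors c1@2 c2@7, authorship 11....2
After op 5 (move_right): buffer="hzdphiz" (len 7), cursors c1@3 c2@7, authorship 11....2
After op 6 (delete): buffer="hzphi" (len 5), cursors c1@2 c2@5, authorship 11...
After op 7 (insert('s')): buffer="hzsphis" (len 7), cursors c1@3 c2@7, authorship 111...2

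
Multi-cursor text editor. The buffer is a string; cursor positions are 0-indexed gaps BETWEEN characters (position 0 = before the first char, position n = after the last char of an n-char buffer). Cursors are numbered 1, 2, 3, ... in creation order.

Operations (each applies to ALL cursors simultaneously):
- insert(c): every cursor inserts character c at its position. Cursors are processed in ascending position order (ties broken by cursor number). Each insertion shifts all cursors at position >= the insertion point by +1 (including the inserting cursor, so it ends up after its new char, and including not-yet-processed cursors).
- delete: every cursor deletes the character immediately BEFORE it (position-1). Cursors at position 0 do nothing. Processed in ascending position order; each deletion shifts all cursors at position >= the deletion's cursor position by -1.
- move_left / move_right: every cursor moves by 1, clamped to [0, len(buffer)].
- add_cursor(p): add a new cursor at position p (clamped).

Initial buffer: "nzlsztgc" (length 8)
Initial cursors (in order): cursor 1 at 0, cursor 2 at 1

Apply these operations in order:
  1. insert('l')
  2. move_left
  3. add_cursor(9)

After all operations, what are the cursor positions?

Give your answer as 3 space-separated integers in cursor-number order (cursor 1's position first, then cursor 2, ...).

Answer: 0 2 9

Derivation:
After op 1 (insert('l')): buffer="lnlzlsztgc" (len 10), cursors c1@1 c2@3, authorship 1.2.......
After op 2 (move_left): buffer="lnlzlsztgc" (len 10), cursors c1@0 c2@2, authorship 1.2.......
After op 3 (add_cursor(9)): buffer="lnlzlsztgc" (len 10), cursors c1@0 c2@2 c3@9, authorship 1.2.......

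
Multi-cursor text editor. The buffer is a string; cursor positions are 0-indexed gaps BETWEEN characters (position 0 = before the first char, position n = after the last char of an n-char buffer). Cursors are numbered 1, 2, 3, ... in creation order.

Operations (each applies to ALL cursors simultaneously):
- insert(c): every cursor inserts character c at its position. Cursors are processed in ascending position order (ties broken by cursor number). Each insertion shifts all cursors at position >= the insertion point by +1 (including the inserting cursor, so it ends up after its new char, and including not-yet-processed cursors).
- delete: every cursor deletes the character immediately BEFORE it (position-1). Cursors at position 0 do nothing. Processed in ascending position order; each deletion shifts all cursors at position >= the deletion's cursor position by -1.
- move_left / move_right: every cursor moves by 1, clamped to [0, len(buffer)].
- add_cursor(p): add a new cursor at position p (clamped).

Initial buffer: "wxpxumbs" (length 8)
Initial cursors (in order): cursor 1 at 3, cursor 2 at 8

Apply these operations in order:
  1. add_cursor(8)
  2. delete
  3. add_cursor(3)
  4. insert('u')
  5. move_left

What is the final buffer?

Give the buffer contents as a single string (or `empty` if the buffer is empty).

Answer: wxuxuumuu

Derivation:
After op 1 (add_cursor(8)): buffer="wxpxumbs" (len 8), cursors c1@3 c2@8 c3@8, authorship ........
After op 2 (delete): buffer="wxxum" (len 5), cursors c1@2 c2@5 c3@5, authorship .....
After op 3 (add_cursor(3)): buffer="wxxum" (len 5), cursors c1@2 c4@3 c2@5 c3@5, authorship .....
After op 4 (insert('u')): buffer="wxuxuumuu" (len 9), cursors c1@3 c4@5 c2@9 c3@9, authorship ..1.4..23
After op 5 (move_left): buffer="wxuxuumuu" (len 9), cursors c1@2 c4@4 c2@8 c3@8, authorship ..1.4..23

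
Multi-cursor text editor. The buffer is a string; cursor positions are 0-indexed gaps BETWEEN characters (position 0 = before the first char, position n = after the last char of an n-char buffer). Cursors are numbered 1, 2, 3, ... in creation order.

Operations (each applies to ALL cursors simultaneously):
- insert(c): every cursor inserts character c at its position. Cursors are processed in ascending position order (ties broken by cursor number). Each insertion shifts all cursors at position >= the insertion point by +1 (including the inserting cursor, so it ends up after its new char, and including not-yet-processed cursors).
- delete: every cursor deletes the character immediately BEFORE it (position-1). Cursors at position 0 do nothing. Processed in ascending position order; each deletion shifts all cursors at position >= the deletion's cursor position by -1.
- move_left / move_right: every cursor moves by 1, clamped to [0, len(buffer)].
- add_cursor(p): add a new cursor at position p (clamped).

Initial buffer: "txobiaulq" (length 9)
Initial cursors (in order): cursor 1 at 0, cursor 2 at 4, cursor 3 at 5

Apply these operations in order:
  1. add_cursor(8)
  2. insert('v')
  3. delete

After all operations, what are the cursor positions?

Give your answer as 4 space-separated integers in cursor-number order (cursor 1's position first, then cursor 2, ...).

Answer: 0 4 5 8

Derivation:
After op 1 (add_cursor(8)): buffer="txobiaulq" (len 9), cursors c1@0 c2@4 c3@5 c4@8, authorship .........
After op 2 (insert('v')): buffer="vtxobvivaulvq" (len 13), cursors c1@1 c2@6 c3@8 c4@12, authorship 1....2.3...4.
After op 3 (delete): buffer="txobiaulq" (len 9), cursors c1@0 c2@4 c3@5 c4@8, authorship .........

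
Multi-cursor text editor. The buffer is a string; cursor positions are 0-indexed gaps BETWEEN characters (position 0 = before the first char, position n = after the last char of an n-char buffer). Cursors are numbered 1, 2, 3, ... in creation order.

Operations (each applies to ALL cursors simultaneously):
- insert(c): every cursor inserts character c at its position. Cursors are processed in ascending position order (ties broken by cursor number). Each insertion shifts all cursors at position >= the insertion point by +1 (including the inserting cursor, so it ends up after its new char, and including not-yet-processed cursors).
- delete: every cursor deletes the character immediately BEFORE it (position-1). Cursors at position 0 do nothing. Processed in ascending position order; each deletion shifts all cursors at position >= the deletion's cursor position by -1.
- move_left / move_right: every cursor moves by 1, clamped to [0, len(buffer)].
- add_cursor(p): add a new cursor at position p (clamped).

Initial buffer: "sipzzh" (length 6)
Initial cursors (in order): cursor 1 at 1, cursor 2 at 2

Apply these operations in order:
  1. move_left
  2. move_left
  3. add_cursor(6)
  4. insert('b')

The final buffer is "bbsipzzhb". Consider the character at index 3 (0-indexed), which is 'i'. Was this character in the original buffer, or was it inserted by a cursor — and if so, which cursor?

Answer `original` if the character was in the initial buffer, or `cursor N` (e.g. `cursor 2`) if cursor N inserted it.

After op 1 (move_left): buffer="sipzzh" (len 6), cursors c1@0 c2@1, authorship ......
After op 2 (move_left): buffer="sipzzh" (len 6), cursors c1@0 c2@0, authorship ......
After op 3 (add_cursor(6)): buffer="sipzzh" (len 6), cursors c1@0 c2@0 c3@6, authorship ......
After op 4 (insert('b')): buffer="bbsipzzhb" (len 9), cursors c1@2 c2@2 c3@9, authorship 12......3
Authorship (.=original, N=cursor N): 1 2 . . . . . . 3
Index 3: author = original

Answer: original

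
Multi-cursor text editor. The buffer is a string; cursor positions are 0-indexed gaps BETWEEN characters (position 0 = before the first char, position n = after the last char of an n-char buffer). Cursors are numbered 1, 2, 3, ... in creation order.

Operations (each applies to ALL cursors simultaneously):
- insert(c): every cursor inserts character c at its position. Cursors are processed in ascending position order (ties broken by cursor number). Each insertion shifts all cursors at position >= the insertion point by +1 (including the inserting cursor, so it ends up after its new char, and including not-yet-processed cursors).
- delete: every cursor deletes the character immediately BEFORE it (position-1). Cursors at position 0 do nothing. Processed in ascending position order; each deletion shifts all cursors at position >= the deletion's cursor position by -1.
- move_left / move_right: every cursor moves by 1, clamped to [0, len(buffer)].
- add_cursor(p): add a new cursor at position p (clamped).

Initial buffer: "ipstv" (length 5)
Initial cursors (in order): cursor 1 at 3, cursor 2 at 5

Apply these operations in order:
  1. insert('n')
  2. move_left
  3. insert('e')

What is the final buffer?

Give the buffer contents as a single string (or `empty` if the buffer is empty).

After op 1 (insert('n')): buffer="ipsntvn" (len 7), cursors c1@4 c2@7, authorship ...1..2
After op 2 (move_left): buffer="ipsntvn" (len 7), cursors c1@3 c2@6, authorship ...1..2
After op 3 (insert('e')): buffer="ipsentven" (len 9), cursors c1@4 c2@8, authorship ...11..22

Answer: ipsentven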